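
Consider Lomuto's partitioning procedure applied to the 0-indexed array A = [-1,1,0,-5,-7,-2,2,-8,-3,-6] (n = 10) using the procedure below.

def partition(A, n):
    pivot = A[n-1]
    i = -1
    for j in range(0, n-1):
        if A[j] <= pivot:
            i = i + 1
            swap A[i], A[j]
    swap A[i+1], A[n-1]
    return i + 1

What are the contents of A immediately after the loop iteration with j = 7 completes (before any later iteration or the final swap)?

[-7,-8,0,-5,-1,-2,2,1,-3,-6]

pivot=-6, i=-1
j=0: -1>-6, skip
j=1: 1>-6, skip
j=2: 0>-6, skip
j=3: -5>-6, skip
j=4: -7≤-6, i=0, swap(0,4) ⇒ [-7,1,0,-5,-1,-2,2,-8,-3,-6]
j=5: -2>-6, skip
j=6: 2>-6, skip
j=7: -8≤-6, i=1, swap(1,7) ⇒ [-7,-8,0,-5,-1,-2,2,1,-3,-6]
(after j=7) A = [-7,-8,0,-5,-1,-2,2,1,-3,-6]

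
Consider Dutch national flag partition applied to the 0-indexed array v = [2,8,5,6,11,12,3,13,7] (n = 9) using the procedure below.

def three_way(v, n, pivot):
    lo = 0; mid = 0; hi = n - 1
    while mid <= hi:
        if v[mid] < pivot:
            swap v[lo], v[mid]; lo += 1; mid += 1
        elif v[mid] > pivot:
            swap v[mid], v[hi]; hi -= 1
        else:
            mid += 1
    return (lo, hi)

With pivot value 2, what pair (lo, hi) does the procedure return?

(0, 0)

pivot = 2; lo=0, mid=0, hi=8
v[mid]=2=2: mid=1
v[mid]=8>2: swap v[1],v[8]; hi=7 → [2,7,5,6,11,12,3,13,8]
v[mid]=7>2: swap v[1],v[7]; hi=6 → [2,13,5,6,11,12,3,7,8]
v[mid]=13>2: swap v[1],v[6]; hi=5 → [2,3,5,6,11,12,13,7,8]
v[mid]=3>2: swap v[1],v[5]; hi=4 → [2,12,5,6,11,3,13,7,8]
v[mid]=12>2: swap v[1],v[4]; hi=3 → [2,11,5,6,12,3,13,7,8]
v[mid]=11>2: swap v[1],v[3]; hi=2 → [2,6,5,11,12,3,13,7,8]
v[mid]=6>2: swap v[1],v[2]; hi=1 → [2,5,6,11,12,3,13,7,8]
v[mid]=5>2: swap v[1],v[1]; hi=0 → [2,5,6,11,12,3,13,7,8]
end: lo=0, hi=0; v = [2,5,6,11,12,3,13,7,8]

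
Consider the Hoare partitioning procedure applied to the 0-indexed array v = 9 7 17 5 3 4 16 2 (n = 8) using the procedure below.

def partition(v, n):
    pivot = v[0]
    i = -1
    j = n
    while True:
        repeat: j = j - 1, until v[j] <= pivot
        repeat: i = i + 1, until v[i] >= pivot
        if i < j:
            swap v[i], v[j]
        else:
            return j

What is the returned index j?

pivot = v[0] = 9; i = -1, j = 8
j→7 (v[7]=2≤9), i→0 (v[0]=9≥9); i<j, swap → 2 7 17 5 3 4 16 9
j→5 (v[5]=4≤9), i→2 (v[2]=17≥9); i<j, swap → 2 7 4 5 3 17 16 9
j→4, i→5; i≥j, return j=4. v = 2 7 4 5 3 17 16 9

4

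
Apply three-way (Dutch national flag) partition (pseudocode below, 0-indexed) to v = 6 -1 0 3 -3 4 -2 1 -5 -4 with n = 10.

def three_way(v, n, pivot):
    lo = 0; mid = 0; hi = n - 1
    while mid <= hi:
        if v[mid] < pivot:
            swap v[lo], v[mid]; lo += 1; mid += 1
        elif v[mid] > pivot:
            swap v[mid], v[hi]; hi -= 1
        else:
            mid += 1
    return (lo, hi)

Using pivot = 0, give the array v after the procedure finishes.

-4 -1 -5 -3 -2 0 1 4 3 6

pivot = 0; lo=0, mid=0, hi=9
v[mid]=6>0: swap v[0],v[9]; hi=8 → -4 -1 0 3 -3 4 -2 1 -5 6
v[mid]=-4<0: swap v[0],v[0]; lo=1,mid=1 → -4 -1 0 3 -3 4 -2 1 -5 6
v[mid]=-1<0: swap v[1],v[1]; lo=2,mid=2 → -4 -1 0 3 -3 4 -2 1 -5 6
v[mid]=0=0: mid=3
v[mid]=3>0: swap v[3],v[8]; hi=7 → -4 -1 0 -5 -3 4 -2 1 3 6
v[mid]=-5<0: swap v[2],v[3]; lo=3,mid=4 → -4 -1 -5 0 -3 4 -2 1 3 6
v[mid]=-3<0: swap v[3],v[4]; lo=4,mid=5 → -4 -1 -5 -3 0 4 -2 1 3 6
v[mid]=4>0: swap v[5],v[7]; hi=6 → -4 -1 -5 -3 0 1 -2 4 3 6
v[mid]=1>0: swap v[5],v[6]; hi=5 → -4 -1 -5 -3 0 -2 1 4 3 6
v[mid]=-2<0: swap v[4],v[5]; lo=5,mid=6 → -4 -1 -5 -3 -2 0 1 4 3 6
end: lo=5, hi=5; v = -4 -1 -5 -3 -2 0 1 4 3 6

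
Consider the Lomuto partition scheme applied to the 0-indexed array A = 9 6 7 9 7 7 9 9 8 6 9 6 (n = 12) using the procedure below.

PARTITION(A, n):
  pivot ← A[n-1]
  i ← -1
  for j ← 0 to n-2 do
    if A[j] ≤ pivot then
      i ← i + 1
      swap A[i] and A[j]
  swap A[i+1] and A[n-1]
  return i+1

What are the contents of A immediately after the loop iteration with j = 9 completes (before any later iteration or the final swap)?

6 6 7 9 7 7 9 9 8 9 9 6

pivot = A[11] = 6; i = -1
j=0: A[0]=9 > 6 → no swap
j=1: A[1]=6 ≤ 6 → i=0, swap A[0],A[1] → 6 9 7 9 7 7 9 9 8 6 9 6
j=2: A[2]=7 > 6 → no swap
j=3: A[3]=9 > 6 → no swap
j=4: A[4]=7 > 6 → no swap
j=5: A[5]=7 > 6 → no swap
j=6: A[6]=9 > 6 → no swap
j=7: A[7]=9 > 6 → no swap
j=8: A[8]=8 > 6 → no swap
j=9: A[9]=6 ≤ 6 → i=1, swap A[1],A[9] → 6 6 7 9 7 7 9 9 8 9 9 6
(after j=9) A = 6 6 7 9 7 7 9 9 8 9 9 6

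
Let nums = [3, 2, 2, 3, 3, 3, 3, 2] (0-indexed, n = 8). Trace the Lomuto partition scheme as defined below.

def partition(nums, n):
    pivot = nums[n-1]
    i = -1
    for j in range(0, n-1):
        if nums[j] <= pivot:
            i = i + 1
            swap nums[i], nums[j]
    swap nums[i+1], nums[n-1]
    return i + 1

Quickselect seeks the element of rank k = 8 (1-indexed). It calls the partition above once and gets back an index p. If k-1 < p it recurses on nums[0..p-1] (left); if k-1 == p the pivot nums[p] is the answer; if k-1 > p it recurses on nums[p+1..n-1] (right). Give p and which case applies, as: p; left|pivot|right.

2; right

pivot=2, i=-1
j=0: 3>2, skip
j=1: 2≤2, i=0, swap(0,1) ⇒ [2, 3, 2, 3, 3, 3, 3, 2]
j=2: 2≤2, i=1, swap(1,2) ⇒ [2, 2, 3, 3, 3, 3, 3, 2]
j=3: 3>2, skip
j=4: 3>2, skip
j=5: 3>2, skip
j=6: 3>2, skip
swap(2,7) ⇒ [2, 2, 2, 3, 3, 3, 3, 3]; return 2
p = 2; k-1 = 7 > 2 ⇒ right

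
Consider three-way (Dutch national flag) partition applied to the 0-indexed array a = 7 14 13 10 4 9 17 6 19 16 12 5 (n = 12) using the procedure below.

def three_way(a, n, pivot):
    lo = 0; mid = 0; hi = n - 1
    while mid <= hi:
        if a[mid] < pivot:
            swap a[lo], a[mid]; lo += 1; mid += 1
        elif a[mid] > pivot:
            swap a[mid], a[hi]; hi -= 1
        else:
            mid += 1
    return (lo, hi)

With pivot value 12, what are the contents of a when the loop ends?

lo=0 mid=0 hi=11
7<12: swap(0,0), lo=1 mid=1 ⇒ 7 14 13 10 4 9 17 6 19 16 12 5
14>12: swap(1,11), hi=10 ⇒ 7 5 13 10 4 9 17 6 19 16 12 14
5<12: swap(1,1), lo=2 mid=2 ⇒ 7 5 13 10 4 9 17 6 19 16 12 14
13>12: swap(2,10), hi=9 ⇒ 7 5 12 10 4 9 17 6 19 16 13 14
12=12: mid=3
10<12: swap(2,3), lo=3 mid=4 ⇒ 7 5 10 12 4 9 17 6 19 16 13 14
4<12: swap(3,4), lo=4 mid=5 ⇒ 7 5 10 4 12 9 17 6 19 16 13 14
9<12: swap(4,5), lo=5 mid=6 ⇒ 7 5 10 4 9 12 17 6 19 16 13 14
17>12: swap(6,9), hi=8 ⇒ 7 5 10 4 9 12 16 6 19 17 13 14
16>12: swap(6,8), hi=7 ⇒ 7 5 10 4 9 12 19 6 16 17 13 14
19>12: swap(6,7), hi=6 ⇒ 7 5 10 4 9 12 6 19 16 17 13 14
6<12: swap(5,6), lo=6 mid=7 ⇒ 7 5 10 4 9 6 12 19 16 17 13 14
done. lo=6 hi=6; a=7 5 10 4 9 6 12 19 16 17 13 14

7 5 10 4 9 6 12 19 16 17 13 14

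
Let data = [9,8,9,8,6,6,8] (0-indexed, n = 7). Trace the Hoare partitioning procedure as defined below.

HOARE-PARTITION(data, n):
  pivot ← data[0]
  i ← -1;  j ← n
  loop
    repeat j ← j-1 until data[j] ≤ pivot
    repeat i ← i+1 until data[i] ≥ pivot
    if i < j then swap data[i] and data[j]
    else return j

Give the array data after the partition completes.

pivot = data[0] = 9; i = -1, j = 7
j→6 (data[6]=8≤9), i→0 (data[0]=9≥9); i<j, swap → [8,8,9,8,6,6,9]
j→5 (data[5]=6≤9), i→2 (data[2]=9≥9); i<j, swap → [8,8,6,8,6,9,9]
j→4, i→5; i≥j, return j=4. data = [8,8,6,8,6,9,9]

[8,8,6,8,6,9,9]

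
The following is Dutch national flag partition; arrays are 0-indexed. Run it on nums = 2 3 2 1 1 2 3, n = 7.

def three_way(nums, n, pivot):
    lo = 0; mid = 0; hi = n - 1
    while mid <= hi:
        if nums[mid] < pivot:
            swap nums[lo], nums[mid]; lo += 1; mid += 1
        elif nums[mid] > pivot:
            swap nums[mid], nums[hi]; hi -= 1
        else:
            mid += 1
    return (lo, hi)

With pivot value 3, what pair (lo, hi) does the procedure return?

(5, 6)

lo=0 mid=0 hi=6
2<3: swap(0,0), lo=1 mid=1 ⇒ 2 3 2 1 1 2 3
3=3: mid=2
2<3: swap(1,2), lo=2 mid=3 ⇒ 2 2 3 1 1 2 3
1<3: swap(2,3), lo=3 mid=4 ⇒ 2 2 1 3 1 2 3
1<3: swap(3,4), lo=4 mid=5 ⇒ 2 2 1 1 3 2 3
2<3: swap(4,5), lo=5 mid=6 ⇒ 2 2 1 1 2 3 3
3=3: mid=7
done. lo=5 hi=6; nums=2 2 1 1 2 3 3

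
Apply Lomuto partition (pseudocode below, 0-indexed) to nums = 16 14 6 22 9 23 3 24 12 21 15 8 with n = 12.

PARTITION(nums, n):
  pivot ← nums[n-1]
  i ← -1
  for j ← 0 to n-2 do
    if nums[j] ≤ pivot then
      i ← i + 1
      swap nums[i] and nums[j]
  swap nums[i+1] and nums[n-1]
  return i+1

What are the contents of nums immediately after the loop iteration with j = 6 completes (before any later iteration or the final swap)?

pivot=8, i=-1
j=0: 16>8, skip
j=1: 14>8, skip
j=2: 6≤8, i=0, swap(0,2) ⇒ 6 14 16 22 9 23 3 24 12 21 15 8
j=3: 22>8, skip
j=4: 9>8, skip
j=5: 23>8, skip
j=6: 3≤8, i=1, swap(1,6) ⇒ 6 3 16 22 9 23 14 24 12 21 15 8
(after j=6) nums = 6 3 16 22 9 23 14 24 12 21 15 8

6 3 16 22 9 23 14 24 12 21 15 8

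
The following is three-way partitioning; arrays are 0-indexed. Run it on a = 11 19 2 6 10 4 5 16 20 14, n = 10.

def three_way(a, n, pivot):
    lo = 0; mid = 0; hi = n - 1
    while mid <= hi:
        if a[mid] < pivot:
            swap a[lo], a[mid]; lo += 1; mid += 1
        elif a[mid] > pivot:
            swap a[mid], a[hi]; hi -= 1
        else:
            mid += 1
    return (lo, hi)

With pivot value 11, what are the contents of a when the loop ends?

pivot = 11; lo=0, mid=0, hi=9
a[mid]=11=11: mid=1
a[mid]=19>11: swap a[1],a[9]; hi=8 → 11 14 2 6 10 4 5 16 20 19
a[mid]=14>11: swap a[1],a[8]; hi=7 → 11 20 2 6 10 4 5 16 14 19
a[mid]=20>11: swap a[1],a[7]; hi=6 → 11 16 2 6 10 4 5 20 14 19
a[mid]=16>11: swap a[1],a[6]; hi=5 → 11 5 2 6 10 4 16 20 14 19
a[mid]=5<11: swap a[0],a[1]; lo=1,mid=2 → 5 11 2 6 10 4 16 20 14 19
a[mid]=2<11: swap a[1],a[2]; lo=2,mid=3 → 5 2 11 6 10 4 16 20 14 19
a[mid]=6<11: swap a[2],a[3]; lo=3,mid=4 → 5 2 6 11 10 4 16 20 14 19
a[mid]=10<11: swap a[3],a[4]; lo=4,mid=5 → 5 2 6 10 11 4 16 20 14 19
a[mid]=4<11: swap a[4],a[5]; lo=5,mid=6 → 5 2 6 10 4 11 16 20 14 19
end: lo=5, hi=5; a = 5 2 6 10 4 11 16 20 14 19

5 2 6 10 4 11 16 20 14 19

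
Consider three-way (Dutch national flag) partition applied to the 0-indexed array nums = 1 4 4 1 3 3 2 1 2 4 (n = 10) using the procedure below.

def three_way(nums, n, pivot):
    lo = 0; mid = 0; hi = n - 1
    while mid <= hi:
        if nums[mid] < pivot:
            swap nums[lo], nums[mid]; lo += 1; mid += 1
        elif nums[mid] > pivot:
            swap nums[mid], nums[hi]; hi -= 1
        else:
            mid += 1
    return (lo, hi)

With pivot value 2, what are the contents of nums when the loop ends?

1 1 1 2 2 3 3 4 4 4

pivot = 2; lo=0, mid=0, hi=9
nums[mid]=1<2: swap nums[0],nums[0]; lo=1,mid=1 → 1 4 4 1 3 3 2 1 2 4
nums[mid]=4>2: swap nums[1],nums[9]; hi=8 → 1 4 4 1 3 3 2 1 2 4
nums[mid]=4>2: swap nums[1],nums[8]; hi=7 → 1 2 4 1 3 3 2 1 4 4
nums[mid]=2=2: mid=2
nums[mid]=4>2: swap nums[2],nums[7]; hi=6 → 1 2 1 1 3 3 2 4 4 4
nums[mid]=1<2: swap nums[1],nums[2]; lo=2,mid=3 → 1 1 2 1 3 3 2 4 4 4
nums[mid]=1<2: swap nums[2],nums[3]; lo=3,mid=4 → 1 1 1 2 3 3 2 4 4 4
nums[mid]=3>2: swap nums[4],nums[6]; hi=5 → 1 1 1 2 2 3 3 4 4 4
nums[mid]=2=2: mid=5
nums[mid]=3>2: swap nums[5],nums[5]; hi=4 → 1 1 1 2 2 3 3 4 4 4
end: lo=3, hi=4; nums = 1 1 1 2 2 3 3 4 4 4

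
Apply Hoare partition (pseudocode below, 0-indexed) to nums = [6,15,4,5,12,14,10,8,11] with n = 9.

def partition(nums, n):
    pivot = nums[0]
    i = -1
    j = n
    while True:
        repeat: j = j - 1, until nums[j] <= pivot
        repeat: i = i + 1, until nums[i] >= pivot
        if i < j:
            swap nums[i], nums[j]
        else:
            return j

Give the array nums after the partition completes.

[5,4,15,6,12,14,10,8,11]

pivot=6
j stops at 3 (5), i stops at 0 (6); swap ⇒ [5,15,4,6,12,14,10,8,11]
j stops at 2 (4), i stops at 1 (15); swap ⇒ [5,4,15,6,12,14,10,8,11]
j stops at 1, i stops at 2; i≥j ⇒ return 1. nums=[5,4,15,6,12,14,10,8,11]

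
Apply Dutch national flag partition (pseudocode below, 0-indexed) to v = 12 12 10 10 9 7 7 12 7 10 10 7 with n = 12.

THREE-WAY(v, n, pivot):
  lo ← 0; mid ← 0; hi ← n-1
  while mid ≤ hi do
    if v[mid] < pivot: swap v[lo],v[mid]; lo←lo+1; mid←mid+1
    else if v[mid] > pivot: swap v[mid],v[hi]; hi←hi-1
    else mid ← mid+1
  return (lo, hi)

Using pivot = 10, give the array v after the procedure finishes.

7 9 7 7 7 10 10 10 10 12 12 12

pivot = 10; lo=0, mid=0, hi=11
v[mid]=12>10: swap v[0],v[11]; hi=10 → 7 12 10 10 9 7 7 12 7 10 10 12
v[mid]=7<10: swap v[0],v[0]; lo=1,mid=1 → 7 12 10 10 9 7 7 12 7 10 10 12
v[mid]=12>10: swap v[1],v[10]; hi=9 → 7 10 10 10 9 7 7 12 7 10 12 12
v[mid]=10=10: mid=2
v[mid]=10=10: mid=3
v[mid]=10=10: mid=4
v[mid]=9<10: swap v[1],v[4]; lo=2,mid=5 → 7 9 10 10 10 7 7 12 7 10 12 12
v[mid]=7<10: swap v[2],v[5]; lo=3,mid=6 → 7 9 7 10 10 10 7 12 7 10 12 12
v[mid]=7<10: swap v[3],v[6]; lo=4,mid=7 → 7 9 7 7 10 10 10 12 7 10 12 12
v[mid]=12>10: swap v[7],v[9]; hi=8 → 7 9 7 7 10 10 10 10 7 12 12 12
v[mid]=10=10: mid=8
v[mid]=7<10: swap v[4],v[8]; lo=5,mid=9 → 7 9 7 7 7 10 10 10 10 12 12 12
end: lo=5, hi=8; v = 7 9 7 7 7 10 10 10 10 12 12 12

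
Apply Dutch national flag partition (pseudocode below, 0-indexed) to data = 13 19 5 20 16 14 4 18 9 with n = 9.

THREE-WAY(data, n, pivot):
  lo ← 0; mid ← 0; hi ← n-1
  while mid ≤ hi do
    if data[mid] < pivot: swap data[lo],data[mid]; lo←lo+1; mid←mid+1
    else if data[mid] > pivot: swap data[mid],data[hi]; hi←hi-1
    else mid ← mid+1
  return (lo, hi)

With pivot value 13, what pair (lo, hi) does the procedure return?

lo=0 mid=0 hi=8
13=13: mid=1
19>13: swap(1,8), hi=7 ⇒ 13 9 5 20 16 14 4 18 19
9<13: swap(0,1), lo=1 mid=2 ⇒ 9 13 5 20 16 14 4 18 19
5<13: swap(1,2), lo=2 mid=3 ⇒ 9 5 13 20 16 14 4 18 19
20>13: swap(3,7), hi=6 ⇒ 9 5 13 18 16 14 4 20 19
18>13: swap(3,6), hi=5 ⇒ 9 5 13 4 16 14 18 20 19
4<13: swap(2,3), lo=3 mid=4 ⇒ 9 5 4 13 16 14 18 20 19
16>13: swap(4,5), hi=4 ⇒ 9 5 4 13 14 16 18 20 19
14>13: swap(4,4), hi=3 ⇒ 9 5 4 13 14 16 18 20 19
done. lo=3 hi=3; data=9 5 4 13 14 16 18 20 19

(3, 3)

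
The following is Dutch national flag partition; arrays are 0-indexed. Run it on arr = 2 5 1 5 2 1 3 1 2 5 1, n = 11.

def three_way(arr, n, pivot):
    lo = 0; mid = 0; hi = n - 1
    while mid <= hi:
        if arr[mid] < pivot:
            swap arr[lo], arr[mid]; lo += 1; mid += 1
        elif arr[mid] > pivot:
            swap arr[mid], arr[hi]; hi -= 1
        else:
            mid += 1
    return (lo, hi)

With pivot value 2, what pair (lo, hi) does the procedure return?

pivot = 2; lo=0, mid=0, hi=10
arr[mid]=2=2: mid=1
arr[mid]=5>2: swap arr[1],arr[10]; hi=9 → 2 1 1 5 2 1 3 1 2 5 5
arr[mid]=1<2: swap arr[0],arr[1]; lo=1,mid=2 → 1 2 1 5 2 1 3 1 2 5 5
arr[mid]=1<2: swap arr[1],arr[2]; lo=2,mid=3 → 1 1 2 5 2 1 3 1 2 5 5
arr[mid]=5>2: swap arr[3],arr[9]; hi=8 → 1 1 2 5 2 1 3 1 2 5 5
arr[mid]=5>2: swap arr[3],arr[8]; hi=7 → 1 1 2 2 2 1 3 1 5 5 5
arr[mid]=2=2: mid=4
arr[mid]=2=2: mid=5
arr[mid]=1<2: swap arr[2],arr[5]; lo=3,mid=6 → 1 1 1 2 2 2 3 1 5 5 5
arr[mid]=3>2: swap arr[6],arr[7]; hi=6 → 1 1 1 2 2 2 1 3 5 5 5
arr[mid]=1<2: swap arr[3],arr[6]; lo=4,mid=7 → 1 1 1 1 2 2 2 3 5 5 5
end: lo=4, hi=6; arr = 1 1 1 1 2 2 2 3 5 5 5

(4, 6)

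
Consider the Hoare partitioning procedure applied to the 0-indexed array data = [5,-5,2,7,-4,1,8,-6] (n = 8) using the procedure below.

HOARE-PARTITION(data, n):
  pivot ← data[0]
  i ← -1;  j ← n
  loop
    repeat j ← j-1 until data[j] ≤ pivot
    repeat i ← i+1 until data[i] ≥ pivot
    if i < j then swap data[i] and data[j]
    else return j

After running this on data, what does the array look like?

pivot=5
j stops at 7 (-6), i stops at 0 (5); swap ⇒ [-6,-5,2,7,-4,1,8,5]
j stops at 5 (1), i stops at 3 (7); swap ⇒ [-6,-5,2,1,-4,7,8,5]
j stops at 4, i stops at 5; i≥j ⇒ return 4. data=[-6,-5,2,1,-4,7,8,5]

[-6,-5,2,1,-4,7,8,5]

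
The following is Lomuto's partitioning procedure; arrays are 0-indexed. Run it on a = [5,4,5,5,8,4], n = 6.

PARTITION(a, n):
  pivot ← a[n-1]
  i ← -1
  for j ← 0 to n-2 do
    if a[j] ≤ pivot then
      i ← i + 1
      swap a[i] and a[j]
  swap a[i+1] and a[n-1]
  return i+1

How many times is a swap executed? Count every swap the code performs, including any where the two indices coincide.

pivot=4, i=-1
j=0: 5>4, skip
j=1: 4≤4, i=0, swap(0,1) ⇒ [4,5,5,5,8,4]
j=2: 5>4, skip
j=3: 5>4, skip
j=4: 8>4, skip
swap(1,5) ⇒ [4,4,5,5,8,5]; return 1

2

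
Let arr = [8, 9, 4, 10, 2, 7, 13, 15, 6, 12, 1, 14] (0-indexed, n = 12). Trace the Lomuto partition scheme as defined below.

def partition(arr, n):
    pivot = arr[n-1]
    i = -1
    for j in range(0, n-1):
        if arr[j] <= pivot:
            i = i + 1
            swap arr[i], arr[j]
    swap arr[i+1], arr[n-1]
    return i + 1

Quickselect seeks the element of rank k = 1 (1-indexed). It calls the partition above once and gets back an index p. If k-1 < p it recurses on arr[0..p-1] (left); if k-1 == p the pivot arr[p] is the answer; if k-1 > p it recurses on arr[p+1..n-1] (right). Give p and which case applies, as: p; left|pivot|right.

pivot = arr[11] = 14; i = -1
j=0: arr[0]=8 ≤ 14 → i=0, swap arr[0],arr[0] (no change) → [8, 9, 4, 10, 2, 7, 13, 15, 6, 12, 1, 14]
j=1: arr[1]=9 ≤ 14 → i=1, swap arr[1],arr[1] (no change) → [8, 9, 4, 10, 2, 7, 13, 15, 6, 12, 1, 14]
j=2: arr[2]=4 ≤ 14 → i=2, swap arr[2],arr[2] (no change) → [8, 9, 4, 10, 2, 7, 13, 15, 6, 12, 1, 14]
j=3: arr[3]=10 ≤ 14 → i=3, swap arr[3],arr[3] (no change) → [8, 9, 4, 10, 2, 7, 13, 15, 6, 12, 1, 14]
j=4: arr[4]=2 ≤ 14 → i=4, swap arr[4],arr[4] (no change) → [8, 9, 4, 10, 2, 7, 13, 15, 6, 12, 1, 14]
j=5: arr[5]=7 ≤ 14 → i=5, swap arr[5],arr[5] (no change) → [8, 9, 4, 10, 2, 7, 13, 15, 6, 12, 1, 14]
j=6: arr[6]=13 ≤ 14 → i=6, swap arr[6],arr[6] (no change) → [8, 9, 4, 10, 2, 7, 13, 15, 6, 12, 1, 14]
j=7: arr[7]=15 > 14 → no swap
j=8: arr[8]=6 ≤ 14 → i=7, swap arr[7],arr[8] → [8, 9, 4, 10, 2, 7, 13, 6, 15, 12, 1, 14]
j=9: arr[9]=12 ≤ 14 → i=8, swap arr[8],arr[9] → [8, 9, 4, 10, 2, 7, 13, 6, 12, 15, 1, 14]
j=10: arr[10]=1 ≤ 14 → i=9, swap arr[9],arr[10] → [8, 9, 4, 10, 2, 7, 13, 6, 12, 1, 15, 14]
final swap arr[10],arr[11] → [8, 9, 4, 10, 2, 7, 13, 6, 12, 1, 14, 15]; return 10
p = 10; k-1 = 0 < 10 ⇒ left

10; left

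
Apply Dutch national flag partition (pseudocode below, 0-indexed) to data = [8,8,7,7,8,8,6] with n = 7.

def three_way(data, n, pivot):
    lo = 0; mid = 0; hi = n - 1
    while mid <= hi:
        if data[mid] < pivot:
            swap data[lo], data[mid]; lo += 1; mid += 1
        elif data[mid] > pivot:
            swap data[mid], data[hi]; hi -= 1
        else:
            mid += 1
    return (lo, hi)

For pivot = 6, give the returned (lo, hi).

(0, 0)

lo=0 mid=0 hi=6
8>6: swap(0,6), hi=5 ⇒ [6,8,7,7,8,8,8]
6=6: mid=1
8>6: swap(1,5), hi=4 ⇒ [6,8,7,7,8,8,8]
8>6: swap(1,4), hi=3 ⇒ [6,8,7,7,8,8,8]
8>6: swap(1,3), hi=2 ⇒ [6,7,7,8,8,8,8]
7>6: swap(1,2), hi=1 ⇒ [6,7,7,8,8,8,8]
7>6: swap(1,1), hi=0 ⇒ [6,7,7,8,8,8,8]
done. lo=0 hi=0; data=[6,7,7,8,8,8,8]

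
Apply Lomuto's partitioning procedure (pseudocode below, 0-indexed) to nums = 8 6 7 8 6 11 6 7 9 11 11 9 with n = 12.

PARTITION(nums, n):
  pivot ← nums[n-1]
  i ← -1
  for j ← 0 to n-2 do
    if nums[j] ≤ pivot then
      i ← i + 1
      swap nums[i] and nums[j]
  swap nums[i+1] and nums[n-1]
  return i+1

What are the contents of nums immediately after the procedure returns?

8 6 7 8 6 6 7 9 9 11 11 11

pivot=9, i=-1
j=0: 8≤9, i=0, swap(0,0) ⇒ 8 6 7 8 6 11 6 7 9 11 11 9
j=1: 6≤9, i=1, swap(1,1) ⇒ 8 6 7 8 6 11 6 7 9 11 11 9
j=2: 7≤9, i=2, swap(2,2) ⇒ 8 6 7 8 6 11 6 7 9 11 11 9
j=3: 8≤9, i=3, swap(3,3) ⇒ 8 6 7 8 6 11 6 7 9 11 11 9
j=4: 6≤9, i=4, swap(4,4) ⇒ 8 6 7 8 6 11 6 7 9 11 11 9
j=5: 11>9, skip
j=6: 6≤9, i=5, swap(5,6) ⇒ 8 6 7 8 6 6 11 7 9 11 11 9
j=7: 7≤9, i=6, swap(6,7) ⇒ 8 6 7 8 6 6 7 11 9 11 11 9
j=8: 9≤9, i=7, swap(7,8) ⇒ 8 6 7 8 6 6 7 9 11 11 11 9
j=9: 11>9, skip
j=10: 11>9, skip
swap(8,11) ⇒ 8 6 7 8 6 6 7 9 9 11 11 11; return 8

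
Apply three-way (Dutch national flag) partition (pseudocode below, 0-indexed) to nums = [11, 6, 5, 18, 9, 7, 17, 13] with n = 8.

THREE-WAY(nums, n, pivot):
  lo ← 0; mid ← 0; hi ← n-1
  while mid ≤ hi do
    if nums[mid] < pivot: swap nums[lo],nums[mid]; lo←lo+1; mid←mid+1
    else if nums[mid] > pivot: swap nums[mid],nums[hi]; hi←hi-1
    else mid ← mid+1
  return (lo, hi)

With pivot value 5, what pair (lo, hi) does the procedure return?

(0, 0)

pivot = 5; lo=0, mid=0, hi=7
nums[mid]=11>5: swap nums[0],nums[7]; hi=6 → [13, 6, 5, 18, 9, 7, 17, 11]
nums[mid]=13>5: swap nums[0],nums[6]; hi=5 → [17, 6, 5, 18, 9, 7, 13, 11]
nums[mid]=17>5: swap nums[0],nums[5]; hi=4 → [7, 6, 5, 18, 9, 17, 13, 11]
nums[mid]=7>5: swap nums[0],nums[4]; hi=3 → [9, 6, 5, 18, 7, 17, 13, 11]
nums[mid]=9>5: swap nums[0],nums[3]; hi=2 → [18, 6, 5, 9, 7, 17, 13, 11]
nums[mid]=18>5: swap nums[0],nums[2]; hi=1 → [5, 6, 18, 9, 7, 17, 13, 11]
nums[mid]=5=5: mid=1
nums[mid]=6>5: swap nums[1],nums[1]; hi=0 → [5, 6, 18, 9, 7, 17, 13, 11]
end: lo=0, hi=0; nums = [5, 6, 18, 9, 7, 17, 13, 11]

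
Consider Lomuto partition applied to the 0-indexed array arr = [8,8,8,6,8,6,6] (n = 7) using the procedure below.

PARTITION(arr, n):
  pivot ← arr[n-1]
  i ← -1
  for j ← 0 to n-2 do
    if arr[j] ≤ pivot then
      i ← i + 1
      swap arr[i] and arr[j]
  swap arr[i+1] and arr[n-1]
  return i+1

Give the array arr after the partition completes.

pivot = arr[6] = 6; i = -1
j=0: arr[0]=8 > 6 → no swap
j=1: arr[1]=8 > 6 → no swap
j=2: arr[2]=8 > 6 → no swap
j=3: arr[3]=6 ≤ 6 → i=0, swap arr[0],arr[3] → [6,8,8,8,8,6,6]
j=4: arr[4]=8 > 6 → no swap
j=5: arr[5]=6 ≤ 6 → i=1, swap arr[1],arr[5] → [6,6,8,8,8,8,6]
final swap arr[2],arr[6] → [6,6,6,8,8,8,8]; return 2

[6,6,6,8,8,8,8]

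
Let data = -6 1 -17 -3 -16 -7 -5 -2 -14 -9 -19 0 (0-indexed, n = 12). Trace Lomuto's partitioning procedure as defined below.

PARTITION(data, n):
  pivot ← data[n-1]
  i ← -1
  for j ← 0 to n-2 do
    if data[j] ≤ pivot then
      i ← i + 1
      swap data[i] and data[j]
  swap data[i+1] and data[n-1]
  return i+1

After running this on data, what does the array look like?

-6 -17 -3 -16 -7 -5 -2 -14 -9 -19 0 1

pivot = data[11] = 0; i = -1
j=0: data[0]=-6 ≤ 0 → i=0, swap data[0],data[0] (no change) → -6 1 -17 -3 -16 -7 -5 -2 -14 -9 -19 0
j=1: data[1]=1 > 0 → no swap
j=2: data[2]=-17 ≤ 0 → i=1, swap data[1],data[2] → -6 -17 1 -3 -16 -7 -5 -2 -14 -9 -19 0
j=3: data[3]=-3 ≤ 0 → i=2, swap data[2],data[3] → -6 -17 -3 1 -16 -7 -5 -2 -14 -9 -19 0
j=4: data[4]=-16 ≤ 0 → i=3, swap data[3],data[4] → -6 -17 -3 -16 1 -7 -5 -2 -14 -9 -19 0
j=5: data[5]=-7 ≤ 0 → i=4, swap data[4],data[5] → -6 -17 -3 -16 -7 1 -5 -2 -14 -9 -19 0
j=6: data[6]=-5 ≤ 0 → i=5, swap data[5],data[6] → -6 -17 -3 -16 -7 -5 1 -2 -14 -9 -19 0
j=7: data[7]=-2 ≤ 0 → i=6, swap data[6],data[7] → -6 -17 -3 -16 -7 -5 -2 1 -14 -9 -19 0
j=8: data[8]=-14 ≤ 0 → i=7, swap data[7],data[8] → -6 -17 -3 -16 -7 -5 -2 -14 1 -9 -19 0
j=9: data[9]=-9 ≤ 0 → i=8, swap data[8],data[9] → -6 -17 -3 -16 -7 -5 -2 -14 -9 1 -19 0
j=10: data[10]=-19 ≤ 0 → i=9, swap data[9],data[10] → -6 -17 -3 -16 -7 -5 -2 -14 -9 -19 1 0
final swap data[10],data[11] → -6 -17 -3 -16 -7 -5 -2 -14 -9 -19 0 1; return 10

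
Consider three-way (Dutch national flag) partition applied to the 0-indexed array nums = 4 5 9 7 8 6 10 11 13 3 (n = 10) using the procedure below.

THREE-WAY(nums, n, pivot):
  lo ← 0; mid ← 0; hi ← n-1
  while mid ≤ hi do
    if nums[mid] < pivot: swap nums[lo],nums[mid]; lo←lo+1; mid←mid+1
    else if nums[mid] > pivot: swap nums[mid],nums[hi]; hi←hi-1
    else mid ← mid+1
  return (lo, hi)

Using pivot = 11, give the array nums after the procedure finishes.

lo=0 mid=0 hi=9
4<11: swap(0,0), lo=1 mid=1 ⇒ 4 5 9 7 8 6 10 11 13 3
5<11: swap(1,1), lo=2 mid=2 ⇒ 4 5 9 7 8 6 10 11 13 3
9<11: swap(2,2), lo=3 mid=3 ⇒ 4 5 9 7 8 6 10 11 13 3
7<11: swap(3,3), lo=4 mid=4 ⇒ 4 5 9 7 8 6 10 11 13 3
8<11: swap(4,4), lo=5 mid=5 ⇒ 4 5 9 7 8 6 10 11 13 3
6<11: swap(5,5), lo=6 mid=6 ⇒ 4 5 9 7 8 6 10 11 13 3
10<11: swap(6,6), lo=7 mid=7 ⇒ 4 5 9 7 8 6 10 11 13 3
11=11: mid=8
13>11: swap(8,9), hi=8 ⇒ 4 5 9 7 8 6 10 11 3 13
3<11: swap(7,8), lo=8 mid=9 ⇒ 4 5 9 7 8 6 10 3 11 13
done. lo=8 hi=8; nums=4 5 9 7 8 6 10 3 11 13

4 5 9 7 8 6 10 3 11 13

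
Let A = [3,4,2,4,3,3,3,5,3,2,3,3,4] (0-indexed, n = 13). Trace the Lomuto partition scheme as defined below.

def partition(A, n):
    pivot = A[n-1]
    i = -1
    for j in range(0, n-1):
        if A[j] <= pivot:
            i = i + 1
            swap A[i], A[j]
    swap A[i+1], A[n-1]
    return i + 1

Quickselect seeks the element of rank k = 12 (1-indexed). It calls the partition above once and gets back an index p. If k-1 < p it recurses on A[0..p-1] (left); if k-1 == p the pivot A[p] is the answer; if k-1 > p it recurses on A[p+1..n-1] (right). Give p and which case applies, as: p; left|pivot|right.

11; pivot

pivot=4, i=-1
j=0: 3≤4, i=0, swap(0,0) ⇒ [3,4,2,4,3,3,3,5,3,2,3,3,4]
j=1: 4≤4, i=1, swap(1,1) ⇒ [3,4,2,4,3,3,3,5,3,2,3,3,4]
j=2: 2≤4, i=2, swap(2,2) ⇒ [3,4,2,4,3,3,3,5,3,2,3,3,4]
j=3: 4≤4, i=3, swap(3,3) ⇒ [3,4,2,4,3,3,3,5,3,2,3,3,4]
j=4: 3≤4, i=4, swap(4,4) ⇒ [3,4,2,4,3,3,3,5,3,2,3,3,4]
j=5: 3≤4, i=5, swap(5,5) ⇒ [3,4,2,4,3,3,3,5,3,2,3,3,4]
j=6: 3≤4, i=6, swap(6,6) ⇒ [3,4,2,4,3,3,3,5,3,2,3,3,4]
j=7: 5>4, skip
j=8: 3≤4, i=7, swap(7,8) ⇒ [3,4,2,4,3,3,3,3,5,2,3,3,4]
j=9: 2≤4, i=8, swap(8,9) ⇒ [3,4,2,4,3,3,3,3,2,5,3,3,4]
j=10: 3≤4, i=9, swap(9,10) ⇒ [3,4,2,4,3,3,3,3,2,3,5,3,4]
j=11: 3≤4, i=10, swap(10,11) ⇒ [3,4,2,4,3,3,3,3,2,3,3,5,4]
swap(11,12) ⇒ [3,4,2,4,3,3,3,3,2,3,3,4,5]; return 11
p = 11; k-1 = 11 == 11 ⇒ pivot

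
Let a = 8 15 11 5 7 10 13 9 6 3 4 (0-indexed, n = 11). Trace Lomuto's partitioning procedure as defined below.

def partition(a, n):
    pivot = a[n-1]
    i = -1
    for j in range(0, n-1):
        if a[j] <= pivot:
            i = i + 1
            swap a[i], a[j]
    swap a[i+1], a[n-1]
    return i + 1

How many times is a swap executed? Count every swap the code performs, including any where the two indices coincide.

2

pivot = a[10] = 4; i = -1
j=0: a[0]=8 > 4 → no swap
j=1: a[1]=15 > 4 → no swap
j=2: a[2]=11 > 4 → no swap
j=3: a[3]=5 > 4 → no swap
j=4: a[4]=7 > 4 → no swap
j=5: a[5]=10 > 4 → no swap
j=6: a[6]=13 > 4 → no swap
j=7: a[7]=9 > 4 → no swap
j=8: a[8]=6 > 4 → no swap
j=9: a[9]=3 ≤ 4 → i=0, swap a[0],a[9] → 3 15 11 5 7 10 13 9 6 8 4
final swap a[1],a[10] → 3 4 11 5 7 10 13 9 6 8 15; return 1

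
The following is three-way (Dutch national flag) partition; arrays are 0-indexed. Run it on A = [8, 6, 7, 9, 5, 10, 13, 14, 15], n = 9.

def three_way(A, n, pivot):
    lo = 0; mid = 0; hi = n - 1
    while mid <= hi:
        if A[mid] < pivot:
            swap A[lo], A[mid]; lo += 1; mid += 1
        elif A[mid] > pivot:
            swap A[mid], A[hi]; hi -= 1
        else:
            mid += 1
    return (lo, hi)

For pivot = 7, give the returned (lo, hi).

(2, 2)

lo=0 mid=0 hi=8
8>7: swap(0,8), hi=7 ⇒ [15, 6, 7, 9, 5, 10, 13, 14, 8]
15>7: swap(0,7), hi=6 ⇒ [14, 6, 7, 9, 5, 10, 13, 15, 8]
14>7: swap(0,6), hi=5 ⇒ [13, 6, 7, 9, 5, 10, 14, 15, 8]
13>7: swap(0,5), hi=4 ⇒ [10, 6, 7, 9, 5, 13, 14, 15, 8]
10>7: swap(0,4), hi=3 ⇒ [5, 6, 7, 9, 10, 13, 14, 15, 8]
5<7: swap(0,0), lo=1 mid=1 ⇒ [5, 6, 7, 9, 10, 13, 14, 15, 8]
6<7: swap(1,1), lo=2 mid=2 ⇒ [5, 6, 7, 9, 10, 13, 14, 15, 8]
7=7: mid=3
9>7: swap(3,3), hi=2 ⇒ [5, 6, 7, 9, 10, 13, 14, 15, 8]
done. lo=2 hi=2; A=[5, 6, 7, 9, 10, 13, 14, 15, 8]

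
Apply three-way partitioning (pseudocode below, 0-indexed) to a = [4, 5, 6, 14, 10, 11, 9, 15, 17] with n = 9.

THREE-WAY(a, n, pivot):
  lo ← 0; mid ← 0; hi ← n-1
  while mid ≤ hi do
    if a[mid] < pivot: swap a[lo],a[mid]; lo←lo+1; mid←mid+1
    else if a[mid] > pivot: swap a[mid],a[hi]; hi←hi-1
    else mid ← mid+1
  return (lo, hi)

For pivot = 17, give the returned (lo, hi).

lo=0 mid=0 hi=8
4<17: swap(0,0), lo=1 mid=1 ⇒ [4, 5, 6, 14, 10, 11, 9, 15, 17]
5<17: swap(1,1), lo=2 mid=2 ⇒ [4, 5, 6, 14, 10, 11, 9, 15, 17]
6<17: swap(2,2), lo=3 mid=3 ⇒ [4, 5, 6, 14, 10, 11, 9, 15, 17]
14<17: swap(3,3), lo=4 mid=4 ⇒ [4, 5, 6, 14, 10, 11, 9, 15, 17]
10<17: swap(4,4), lo=5 mid=5 ⇒ [4, 5, 6, 14, 10, 11, 9, 15, 17]
11<17: swap(5,5), lo=6 mid=6 ⇒ [4, 5, 6, 14, 10, 11, 9, 15, 17]
9<17: swap(6,6), lo=7 mid=7 ⇒ [4, 5, 6, 14, 10, 11, 9, 15, 17]
15<17: swap(7,7), lo=8 mid=8 ⇒ [4, 5, 6, 14, 10, 11, 9, 15, 17]
17=17: mid=9
done. lo=8 hi=8; a=[4, 5, 6, 14, 10, 11, 9, 15, 17]

(8, 8)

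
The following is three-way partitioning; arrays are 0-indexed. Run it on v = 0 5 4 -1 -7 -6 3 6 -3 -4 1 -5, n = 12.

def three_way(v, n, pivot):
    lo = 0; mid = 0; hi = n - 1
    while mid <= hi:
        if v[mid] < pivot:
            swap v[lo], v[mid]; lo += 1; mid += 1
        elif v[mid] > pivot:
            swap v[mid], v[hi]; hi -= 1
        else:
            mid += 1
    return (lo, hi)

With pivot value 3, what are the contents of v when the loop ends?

pivot = 3; lo=0, mid=0, hi=11
v[mid]=0<3: swap v[0],v[0]; lo=1,mid=1 → 0 5 4 -1 -7 -6 3 6 -3 -4 1 -5
v[mid]=5>3: swap v[1],v[11]; hi=10 → 0 -5 4 -1 -7 -6 3 6 -3 -4 1 5
v[mid]=-5<3: swap v[1],v[1]; lo=2,mid=2 → 0 -5 4 -1 -7 -6 3 6 -3 -4 1 5
v[mid]=4>3: swap v[2],v[10]; hi=9 → 0 -5 1 -1 -7 -6 3 6 -3 -4 4 5
v[mid]=1<3: swap v[2],v[2]; lo=3,mid=3 → 0 -5 1 -1 -7 -6 3 6 -3 -4 4 5
v[mid]=-1<3: swap v[3],v[3]; lo=4,mid=4 → 0 -5 1 -1 -7 -6 3 6 -3 -4 4 5
v[mid]=-7<3: swap v[4],v[4]; lo=5,mid=5 → 0 -5 1 -1 -7 -6 3 6 -3 -4 4 5
v[mid]=-6<3: swap v[5],v[5]; lo=6,mid=6 → 0 -5 1 -1 -7 -6 3 6 -3 -4 4 5
v[mid]=3=3: mid=7
v[mid]=6>3: swap v[7],v[9]; hi=8 → 0 -5 1 -1 -7 -6 3 -4 -3 6 4 5
v[mid]=-4<3: swap v[6],v[7]; lo=7,mid=8 → 0 -5 1 -1 -7 -6 -4 3 -3 6 4 5
v[mid]=-3<3: swap v[7],v[8]; lo=8,mid=9 → 0 -5 1 -1 -7 -6 -4 -3 3 6 4 5
end: lo=8, hi=8; v = 0 -5 1 -1 -7 -6 -4 -3 3 6 4 5

0 -5 1 -1 -7 -6 -4 -3 3 6 4 5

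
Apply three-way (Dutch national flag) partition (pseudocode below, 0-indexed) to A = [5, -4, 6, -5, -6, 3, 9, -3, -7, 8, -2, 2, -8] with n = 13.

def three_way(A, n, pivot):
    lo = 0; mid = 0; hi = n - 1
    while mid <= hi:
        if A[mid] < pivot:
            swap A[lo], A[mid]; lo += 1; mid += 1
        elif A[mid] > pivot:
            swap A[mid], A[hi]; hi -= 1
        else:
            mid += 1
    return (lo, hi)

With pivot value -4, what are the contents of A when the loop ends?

[-8, -7, -5, -6, -4, 9, -3, 3, 8, -2, 2, 6, 5]

lo=0 mid=0 hi=12
5>-4: swap(0,12), hi=11 ⇒ [-8, -4, 6, -5, -6, 3, 9, -3, -7, 8, -2, 2, 5]
-8<-4: swap(0,0), lo=1 mid=1 ⇒ [-8, -4, 6, -5, -6, 3, 9, -3, -7, 8, -2, 2, 5]
-4=-4: mid=2
6>-4: swap(2,11), hi=10 ⇒ [-8, -4, 2, -5, -6, 3, 9, -3, -7, 8, -2, 6, 5]
2>-4: swap(2,10), hi=9 ⇒ [-8, -4, -2, -5, -6, 3, 9, -3, -7, 8, 2, 6, 5]
-2>-4: swap(2,9), hi=8 ⇒ [-8, -4, 8, -5, -6, 3, 9, -3, -7, -2, 2, 6, 5]
8>-4: swap(2,8), hi=7 ⇒ [-8, -4, -7, -5, -6, 3, 9, -3, 8, -2, 2, 6, 5]
-7<-4: swap(1,2), lo=2 mid=3 ⇒ [-8, -7, -4, -5, -6, 3, 9, -3, 8, -2, 2, 6, 5]
-5<-4: swap(2,3), lo=3 mid=4 ⇒ [-8, -7, -5, -4, -6, 3, 9, -3, 8, -2, 2, 6, 5]
-6<-4: swap(3,4), lo=4 mid=5 ⇒ [-8, -7, -5, -6, -4, 3, 9, -3, 8, -2, 2, 6, 5]
3>-4: swap(5,7), hi=6 ⇒ [-8, -7, -5, -6, -4, -3, 9, 3, 8, -2, 2, 6, 5]
-3>-4: swap(5,6), hi=5 ⇒ [-8, -7, -5, -6, -4, 9, -3, 3, 8, -2, 2, 6, 5]
9>-4: swap(5,5), hi=4 ⇒ [-8, -7, -5, -6, -4, 9, -3, 3, 8, -2, 2, 6, 5]
done. lo=4 hi=4; A=[-8, -7, -5, -6, -4, 9, -3, 3, 8, -2, 2, 6, 5]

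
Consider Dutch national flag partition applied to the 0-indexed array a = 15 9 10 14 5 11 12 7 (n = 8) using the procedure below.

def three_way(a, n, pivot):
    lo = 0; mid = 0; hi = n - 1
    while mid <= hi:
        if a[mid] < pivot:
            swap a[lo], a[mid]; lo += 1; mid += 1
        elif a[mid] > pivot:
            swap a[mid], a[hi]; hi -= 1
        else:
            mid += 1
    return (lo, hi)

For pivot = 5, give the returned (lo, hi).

(0, 0)

lo=0 mid=0 hi=7
15>5: swap(0,7), hi=6 ⇒ 7 9 10 14 5 11 12 15
7>5: swap(0,6), hi=5 ⇒ 12 9 10 14 5 11 7 15
12>5: swap(0,5), hi=4 ⇒ 11 9 10 14 5 12 7 15
11>5: swap(0,4), hi=3 ⇒ 5 9 10 14 11 12 7 15
5=5: mid=1
9>5: swap(1,3), hi=2 ⇒ 5 14 10 9 11 12 7 15
14>5: swap(1,2), hi=1 ⇒ 5 10 14 9 11 12 7 15
10>5: swap(1,1), hi=0 ⇒ 5 10 14 9 11 12 7 15
done. lo=0 hi=0; a=5 10 14 9 11 12 7 15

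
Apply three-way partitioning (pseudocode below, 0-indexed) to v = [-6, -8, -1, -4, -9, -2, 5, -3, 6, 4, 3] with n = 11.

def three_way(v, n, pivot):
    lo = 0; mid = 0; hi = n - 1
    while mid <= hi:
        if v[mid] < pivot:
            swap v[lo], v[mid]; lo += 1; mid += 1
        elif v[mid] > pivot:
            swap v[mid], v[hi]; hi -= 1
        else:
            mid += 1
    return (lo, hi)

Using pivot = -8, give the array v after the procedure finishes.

[-9, -8, -4, -1, -2, 5, -3, 6, 4, 3, -6]

pivot = -8; lo=0, mid=0, hi=10
v[mid]=-6>-8: swap v[0],v[10]; hi=9 → [3, -8, -1, -4, -9, -2, 5, -3, 6, 4, -6]
v[mid]=3>-8: swap v[0],v[9]; hi=8 → [4, -8, -1, -4, -9, -2, 5, -3, 6, 3, -6]
v[mid]=4>-8: swap v[0],v[8]; hi=7 → [6, -8, -1, -4, -9, -2, 5, -3, 4, 3, -6]
v[mid]=6>-8: swap v[0],v[7]; hi=6 → [-3, -8, -1, -4, -9, -2, 5, 6, 4, 3, -6]
v[mid]=-3>-8: swap v[0],v[6]; hi=5 → [5, -8, -1, -4, -9, -2, -3, 6, 4, 3, -6]
v[mid]=5>-8: swap v[0],v[5]; hi=4 → [-2, -8, -1, -4, -9, 5, -3, 6, 4, 3, -6]
v[mid]=-2>-8: swap v[0],v[4]; hi=3 → [-9, -8, -1, -4, -2, 5, -3, 6, 4, 3, -6]
v[mid]=-9<-8: swap v[0],v[0]; lo=1,mid=1 → [-9, -8, -1, -4, -2, 5, -3, 6, 4, 3, -6]
v[mid]=-8=-8: mid=2
v[mid]=-1>-8: swap v[2],v[3]; hi=2 → [-9, -8, -4, -1, -2, 5, -3, 6, 4, 3, -6]
v[mid]=-4>-8: swap v[2],v[2]; hi=1 → [-9, -8, -4, -1, -2, 5, -3, 6, 4, 3, -6]
end: lo=1, hi=1; v = [-9, -8, -4, -1, -2, 5, -3, 6, 4, 3, -6]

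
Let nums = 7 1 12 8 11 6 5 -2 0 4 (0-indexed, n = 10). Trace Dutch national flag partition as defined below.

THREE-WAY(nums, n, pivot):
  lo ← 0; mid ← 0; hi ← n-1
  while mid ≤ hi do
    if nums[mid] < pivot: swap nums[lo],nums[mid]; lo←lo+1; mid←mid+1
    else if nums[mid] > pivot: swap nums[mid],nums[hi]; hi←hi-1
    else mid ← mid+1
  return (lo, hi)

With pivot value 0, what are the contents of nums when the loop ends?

lo=0 mid=0 hi=9
7>0: swap(0,9), hi=8 ⇒ 4 1 12 8 11 6 5 -2 0 7
4>0: swap(0,8), hi=7 ⇒ 0 1 12 8 11 6 5 -2 4 7
0=0: mid=1
1>0: swap(1,7), hi=6 ⇒ 0 -2 12 8 11 6 5 1 4 7
-2<0: swap(0,1), lo=1 mid=2 ⇒ -2 0 12 8 11 6 5 1 4 7
12>0: swap(2,6), hi=5 ⇒ -2 0 5 8 11 6 12 1 4 7
5>0: swap(2,5), hi=4 ⇒ -2 0 6 8 11 5 12 1 4 7
6>0: swap(2,4), hi=3 ⇒ -2 0 11 8 6 5 12 1 4 7
11>0: swap(2,3), hi=2 ⇒ -2 0 8 11 6 5 12 1 4 7
8>0: swap(2,2), hi=1 ⇒ -2 0 8 11 6 5 12 1 4 7
done. lo=1 hi=1; nums=-2 0 8 11 6 5 12 1 4 7

-2 0 8 11 6 5 12 1 4 7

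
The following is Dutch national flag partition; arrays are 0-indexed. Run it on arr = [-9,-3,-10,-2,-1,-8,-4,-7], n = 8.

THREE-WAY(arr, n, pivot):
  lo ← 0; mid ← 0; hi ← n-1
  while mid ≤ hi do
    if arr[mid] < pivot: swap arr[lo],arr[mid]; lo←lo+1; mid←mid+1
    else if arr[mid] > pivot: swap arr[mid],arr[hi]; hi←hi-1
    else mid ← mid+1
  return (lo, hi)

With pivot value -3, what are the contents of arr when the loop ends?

[-9,-10,-7,-4,-8,-3,-1,-2]

lo=0 mid=0 hi=7
-9<-3: swap(0,0), lo=1 mid=1 ⇒ [-9,-3,-10,-2,-1,-8,-4,-7]
-3=-3: mid=2
-10<-3: swap(1,2), lo=2 mid=3 ⇒ [-9,-10,-3,-2,-1,-8,-4,-7]
-2>-3: swap(3,7), hi=6 ⇒ [-9,-10,-3,-7,-1,-8,-4,-2]
-7<-3: swap(2,3), lo=3 mid=4 ⇒ [-9,-10,-7,-3,-1,-8,-4,-2]
-1>-3: swap(4,6), hi=5 ⇒ [-9,-10,-7,-3,-4,-8,-1,-2]
-4<-3: swap(3,4), lo=4 mid=5 ⇒ [-9,-10,-7,-4,-3,-8,-1,-2]
-8<-3: swap(4,5), lo=5 mid=6 ⇒ [-9,-10,-7,-4,-8,-3,-1,-2]
done. lo=5 hi=5; arr=[-9,-10,-7,-4,-8,-3,-1,-2]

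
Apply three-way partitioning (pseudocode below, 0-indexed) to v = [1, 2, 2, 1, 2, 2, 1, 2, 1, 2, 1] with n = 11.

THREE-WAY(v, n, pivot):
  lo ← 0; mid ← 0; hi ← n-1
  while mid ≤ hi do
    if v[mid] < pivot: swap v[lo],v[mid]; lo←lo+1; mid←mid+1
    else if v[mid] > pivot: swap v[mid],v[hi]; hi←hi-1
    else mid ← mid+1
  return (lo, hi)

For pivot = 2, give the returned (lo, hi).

(5, 10)

pivot = 2; lo=0, mid=0, hi=10
v[mid]=1<2: swap v[0],v[0]; lo=1,mid=1 → [1, 2, 2, 1, 2, 2, 1, 2, 1, 2, 1]
v[mid]=2=2: mid=2
v[mid]=2=2: mid=3
v[mid]=1<2: swap v[1],v[3]; lo=2,mid=4 → [1, 1, 2, 2, 2, 2, 1, 2, 1, 2, 1]
v[mid]=2=2: mid=5
v[mid]=2=2: mid=6
v[mid]=1<2: swap v[2],v[6]; lo=3,mid=7 → [1, 1, 1, 2, 2, 2, 2, 2, 1, 2, 1]
v[mid]=2=2: mid=8
v[mid]=1<2: swap v[3],v[8]; lo=4,mid=9 → [1, 1, 1, 1, 2, 2, 2, 2, 2, 2, 1]
v[mid]=2=2: mid=10
v[mid]=1<2: swap v[4],v[10]; lo=5,mid=11 → [1, 1, 1, 1, 1, 2, 2, 2, 2, 2, 2]
end: lo=5, hi=10; v = [1, 1, 1, 1, 1, 2, 2, 2, 2, 2, 2]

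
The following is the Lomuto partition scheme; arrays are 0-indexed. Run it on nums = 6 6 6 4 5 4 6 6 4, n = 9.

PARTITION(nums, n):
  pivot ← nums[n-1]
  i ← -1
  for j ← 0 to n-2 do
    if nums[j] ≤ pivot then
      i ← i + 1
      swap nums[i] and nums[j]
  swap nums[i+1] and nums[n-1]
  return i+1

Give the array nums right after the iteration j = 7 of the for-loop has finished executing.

pivot=4, i=-1
j=0: 6>4, skip
j=1: 6>4, skip
j=2: 6>4, skip
j=3: 4≤4, i=0, swap(0,3) ⇒ 4 6 6 6 5 4 6 6 4
j=4: 5>4, skip
j=5: 4≤4, i=1, swap(1,5) ⇒ 4 4 6 6 5 6 6 6 4
j=6: 6>4, skip
j=7: 6>4, skip
(after j=7) nums = 4 4 6 6 5 6 6 6 4

4 4 6 6 5 6 6 6 4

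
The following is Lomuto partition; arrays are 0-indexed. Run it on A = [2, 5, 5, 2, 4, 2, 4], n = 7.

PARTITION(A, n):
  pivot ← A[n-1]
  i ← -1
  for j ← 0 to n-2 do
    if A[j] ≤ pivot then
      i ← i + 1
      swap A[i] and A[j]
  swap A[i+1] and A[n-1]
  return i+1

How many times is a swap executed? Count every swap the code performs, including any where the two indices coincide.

5

pivot = A[6] = 4; i = -1
j=0: A[0]=2 ≤ 4 → i=0, swap A[0],A[0] (no change) → [2, 5, 5, 2, 4, 2, 4]
j=1: A[1]=5 > 4 → no swap
j=2: A[2]=5 > 4 → no swap
j=3: A[3]=2 ≤ 4 → i=1, swap A[1],A[3] → [2, 2, 5, 5, 4, 2, 4]
j=4: A[4]=4 ≤ 4 → i=2, swap A[2],A[4] → [2, 2, 4, 5, 5, 2, 4]
j=5: A[5]=2 ≤ 4 → i=3, swap A[3],A[5] → [2, 2, 4, 2, 5, 5, 4]
final swap A[4],A[6] → [2, 2, 4, 2, 4, 5, 5]; return 4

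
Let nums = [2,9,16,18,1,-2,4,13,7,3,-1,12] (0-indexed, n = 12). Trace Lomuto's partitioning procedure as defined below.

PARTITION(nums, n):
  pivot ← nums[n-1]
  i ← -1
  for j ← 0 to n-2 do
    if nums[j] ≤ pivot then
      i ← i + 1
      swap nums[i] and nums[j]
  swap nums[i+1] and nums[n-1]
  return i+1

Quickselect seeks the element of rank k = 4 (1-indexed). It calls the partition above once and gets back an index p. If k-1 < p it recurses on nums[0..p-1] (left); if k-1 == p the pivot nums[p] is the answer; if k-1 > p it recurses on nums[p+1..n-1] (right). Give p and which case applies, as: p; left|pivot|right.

pivot = nums[11] = 12; i = -1
j=0: nums[0]=2 ≤ 12 → i=0, swap nums[0],nums[0] (no change) → [2,9,16,18,1,-2,4,13,7,3,-1,12]
j=1: nums[1]=9 ≤ 12 → i=1, swap nums[1],nums[1] (no change) → [2,9,16,18,1,-2,4,13,7,3,-1,12]
j=2: nums[2]=16 > 12 → no swap
j=3: nums[3]=18 > 12 → no swap
j=4: nums[4]=1 ≤ 12 → i=2, swap nums[2],nums[4] → [2,9,1,18,16,-2,4,13,7,3,-1,12]
j=5: nums[5]=-2 ≤ 12 → i=3, swap nums[3],nums[5] → [2,9,1,-2,16,18,4,13,7,3,-1,12]
j=6: nums[6]=4 ≤ 12 → i=4, swap nums[4],nums[6] → [2,9,1,-2,4,18,16,13,7,3,-1,12]
j=7: nums[7]=13 > 12 → no swap
j=8: nums[8]=7 ≤ 12 → i=5, swap nums[5],nums[8] → [2,9,1,-2,4,7,16,13,18,3,-1,12]
j=9: nums[9]=3 ≤ 12 → i=6, swap nums[6],nums[9] → [2,9,1,-2,4,7,3,13,18,16,-1,12]
j=10: nums[10]=-1 ≤ 12 → i=7, swap nums[7],nums[10] → [2,9,1,-2,4,7,3,-1,18,16,13,12]
final swap nums[8],nums[11] → [2,9,1,-2,4,7,3,-1,12,16,13,18]; return 8
p = 8; k-1 = 3 < 8 ⇒ left

8; left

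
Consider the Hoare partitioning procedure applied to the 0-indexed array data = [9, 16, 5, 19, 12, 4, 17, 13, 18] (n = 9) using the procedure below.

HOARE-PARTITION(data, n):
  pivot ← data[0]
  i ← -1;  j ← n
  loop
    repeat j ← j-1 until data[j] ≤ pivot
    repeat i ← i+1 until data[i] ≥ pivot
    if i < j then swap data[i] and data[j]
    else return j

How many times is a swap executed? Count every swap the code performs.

2

pivot = data[0] = 9; i = -1, j = 9
j→5 (data[5]=4≤9), i→0 (data[0]=9≥9); i<j, swap → [4, 16, 5, 19, 12, 9, 17, 13, 18]
j→2 (data[2]=5≤9), i→1 (data[1]=16≥9); i<j, swap → [4, 5, 16, 19, 12, 9, 17, 13, 18]
j→1, i→2; i≥j, return j=1. data = [4, 5, 16, 19, 12, 9, 17, 13, 18]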